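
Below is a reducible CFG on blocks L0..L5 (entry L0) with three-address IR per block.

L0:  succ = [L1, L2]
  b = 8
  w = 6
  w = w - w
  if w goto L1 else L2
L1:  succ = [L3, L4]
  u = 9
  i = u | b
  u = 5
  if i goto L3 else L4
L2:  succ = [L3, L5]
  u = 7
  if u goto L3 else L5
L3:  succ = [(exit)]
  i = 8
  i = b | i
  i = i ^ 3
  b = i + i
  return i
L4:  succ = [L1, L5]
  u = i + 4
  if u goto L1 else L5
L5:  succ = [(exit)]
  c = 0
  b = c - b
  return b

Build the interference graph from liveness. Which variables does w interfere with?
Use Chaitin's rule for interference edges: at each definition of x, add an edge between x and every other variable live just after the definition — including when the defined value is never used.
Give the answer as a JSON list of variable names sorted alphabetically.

Answer: ["b"]

Derivation:
Per-block:
  L0: def={b,w} ue=∅
  L1: def={i,u} ue={b}
  L2: def={u} ue=∅
  L3: def={b,i} ue={b}
  L4: def={u} ue={i}
  L5: def={b,c} ue={b}

Live sets:
  L0: in=∅ out={b}
  L1: in={b} out={b,i}
  L2: in={b} out={b}
  L3: in={b} out=∅
  L4: in={b,i} out={b}
  L5: in={b} out=∅

Interference:
  b — {c,i,u,w}
  c — {b}
  i — {b,u}
  u — {b,i}
  w — {b}

N(w) = ["b"]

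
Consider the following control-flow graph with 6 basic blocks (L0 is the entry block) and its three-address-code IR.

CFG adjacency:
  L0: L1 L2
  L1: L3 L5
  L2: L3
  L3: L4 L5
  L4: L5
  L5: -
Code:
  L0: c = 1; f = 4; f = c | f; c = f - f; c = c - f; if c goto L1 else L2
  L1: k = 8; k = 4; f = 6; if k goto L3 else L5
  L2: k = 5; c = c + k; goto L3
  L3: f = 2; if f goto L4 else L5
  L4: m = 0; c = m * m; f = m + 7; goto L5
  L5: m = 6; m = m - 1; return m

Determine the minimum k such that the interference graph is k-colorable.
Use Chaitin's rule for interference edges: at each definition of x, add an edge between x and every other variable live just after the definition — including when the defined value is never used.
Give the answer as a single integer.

Answer: 3

Analysis:
Block summaries:
  L0 def {c,f} use ∅
  L1 def {f,k} use ∅
  L2 def {c,k} use {c}
  L3 def {f} use ∅
  L4 def {c,f,m} use ∅
  L5 def {m} use ∅

Live sets:
  L0 li=∅ lo={c}
  L1 li=∅ lo=∅
  L2 li={c} lo=∅
  L3 li=∅ lo=∅
  L4 li=∅ lo=∅
  L5 li=∅ lo=∅

Conflict graph:
  c↔{f,k,m}
  f↔{c,k}
  k↔{c,f}
  m↔{c}

Chromatic number:
  lower bound: {c,f,k} mutually conflict ⇒ χ ≥ 3
  assign c→c0 f→c1 k→c2 m→c1 — no edge inside a register ⇒ χ ≤ 3
  χ = 3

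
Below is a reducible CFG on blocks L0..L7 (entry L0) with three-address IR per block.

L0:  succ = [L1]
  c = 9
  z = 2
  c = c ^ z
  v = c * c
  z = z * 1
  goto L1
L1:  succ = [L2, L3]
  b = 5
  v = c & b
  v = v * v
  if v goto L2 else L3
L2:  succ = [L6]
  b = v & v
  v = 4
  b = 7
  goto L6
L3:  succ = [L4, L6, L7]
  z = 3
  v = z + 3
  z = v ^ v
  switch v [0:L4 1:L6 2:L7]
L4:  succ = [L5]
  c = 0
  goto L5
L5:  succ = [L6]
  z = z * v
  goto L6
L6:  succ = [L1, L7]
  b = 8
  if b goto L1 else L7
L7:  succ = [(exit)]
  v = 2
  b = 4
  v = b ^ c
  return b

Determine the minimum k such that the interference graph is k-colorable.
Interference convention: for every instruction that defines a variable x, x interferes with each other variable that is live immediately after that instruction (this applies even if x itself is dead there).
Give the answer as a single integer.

Block summaries:
  L0 def {c,v,z} use ∅
  L1 def {b,v} use {c}
  L2 def {b,v} use {v}
  L3 def {v,z} use ∅
  L4 def {c} use ∅
  L5 def {z} use {v,z}
  L6 def {b} use ∅
  L7 def {b,v} use {c}

Backward fixpoint:
  L0 li=∅ lo={c}
  L1 li={c} lo={c,v}
  L2 li={c,v} lo={c}
  L3 li={c} lo={c,v,z}
  L4 li={v,z} lo={c,v,z}
  L5 li={c,v,z} lo={c}
  L6 li={c} lo={c}
  L7 li={c} lo=∅

Conflict graph:
  b: {c,v}
  c: {b,v,z}
  v: {b,c,z}
  z: {c,v}

Chromatic number:
  clique {b,c,v} ⇒ need ≥ 3
  assign b→r2 c→r0 v→r1 z→r2 — no edge inside a register ⇒ χ ≤ 3
  χ = 3

Answer: 3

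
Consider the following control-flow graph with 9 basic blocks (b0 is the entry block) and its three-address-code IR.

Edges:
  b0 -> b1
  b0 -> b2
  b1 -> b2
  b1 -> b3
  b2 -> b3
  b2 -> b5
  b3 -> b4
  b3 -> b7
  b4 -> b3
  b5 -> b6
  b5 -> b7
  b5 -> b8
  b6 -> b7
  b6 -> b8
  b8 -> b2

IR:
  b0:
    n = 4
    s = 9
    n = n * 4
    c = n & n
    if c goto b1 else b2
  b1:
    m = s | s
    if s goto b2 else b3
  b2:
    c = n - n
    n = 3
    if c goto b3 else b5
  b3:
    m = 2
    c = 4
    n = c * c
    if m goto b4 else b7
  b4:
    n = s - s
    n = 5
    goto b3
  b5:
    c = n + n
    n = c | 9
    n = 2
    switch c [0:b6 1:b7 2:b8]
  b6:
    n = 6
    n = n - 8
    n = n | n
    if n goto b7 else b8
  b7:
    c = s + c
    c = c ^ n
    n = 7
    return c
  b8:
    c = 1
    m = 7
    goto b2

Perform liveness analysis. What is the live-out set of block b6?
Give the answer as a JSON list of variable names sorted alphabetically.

Answer: ["c", "n", "s"]

Derivation:
def/use:
  b0: def={c,n,s} ue=∅
  b1: def={m} ue={s}
  b2: def={c,n} ue={n}
  b3: def={c,m,n} ue=∅
  b4: def={n} ue={s}
  b5: def={c,n} ue={n}
  b6: def={n} ue=∅
  b7: def={c,n} ue={c,n,s}
  b8: def={c,m} ue=∅

Backward fixpoint:
  b0: in=∅ out={n,s}
  b1: in={n,s} out={n,s}
  b2: in={n,s} out={n,s}
  b3: in={s} out={c,n,s}
  b4: in={s} out={s}
  b5: in={n,s} out={c,n,s}
  b6: in={c,s} out={c,n,s}
  b7: in={c,n,s} out=∅
  b8: in={n,s} out={n,s}

live-out(b6) = ["c", "n", "s"]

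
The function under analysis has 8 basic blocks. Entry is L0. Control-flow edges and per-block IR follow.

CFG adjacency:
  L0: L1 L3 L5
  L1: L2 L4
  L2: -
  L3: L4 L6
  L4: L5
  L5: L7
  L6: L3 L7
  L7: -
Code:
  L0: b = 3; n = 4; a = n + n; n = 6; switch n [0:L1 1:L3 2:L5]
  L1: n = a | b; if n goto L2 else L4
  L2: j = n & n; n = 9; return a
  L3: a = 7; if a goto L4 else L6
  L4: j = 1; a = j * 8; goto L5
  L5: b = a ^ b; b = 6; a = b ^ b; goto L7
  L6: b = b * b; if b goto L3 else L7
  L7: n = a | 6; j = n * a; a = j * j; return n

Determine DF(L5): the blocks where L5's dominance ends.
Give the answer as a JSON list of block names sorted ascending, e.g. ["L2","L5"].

idom tree: L1←L0 L2←L1 L3←L0 L4←L0 L5←L0 L6←L3 L7←L0
Join-block Dom:
  L3: preds {L0,L6}: {L0} ∩ {L0,L3,L6} = {L0}; idom=L0
  L4: preds {L1,L3}: {L0,L1} ∩ {L0,L3} = {L0}; idom=L0
  L5: preds {L0,L4}: {L0} ∩ {L0,L4} = {L0}; idom=L0
  L7: preds {L5,L6}: {L0,L5} ∩ {L0,L3,L6} = {L0}; idom=L0

DF walk-up:
  join L3 pred L0: · stop@L0
  join L3 pred L6: L6→L3 stop@L0
  join L4 pred L1: L1 stop@L0
  join L4 pred L3: L3 stop@L0
  join L5 pred L0: · stop@L0
  join L5 pred L4: L4 stop@L0
  join L7 pred L5: L5 stop@L0
  join L7 pred L6: L6→L3 stop@L0
  DF(L0)=∅
  DF(L1)={L4}
  DF(L2)=∅
  DF(L3)={L3,L4,L7}
  DF(L4)={L5}
  DF(L5)={L7}
  DF(L6)={L3,L7}
  DF(L7)=∅

DF(L5) = ["L7"]

Answer: ["L7"]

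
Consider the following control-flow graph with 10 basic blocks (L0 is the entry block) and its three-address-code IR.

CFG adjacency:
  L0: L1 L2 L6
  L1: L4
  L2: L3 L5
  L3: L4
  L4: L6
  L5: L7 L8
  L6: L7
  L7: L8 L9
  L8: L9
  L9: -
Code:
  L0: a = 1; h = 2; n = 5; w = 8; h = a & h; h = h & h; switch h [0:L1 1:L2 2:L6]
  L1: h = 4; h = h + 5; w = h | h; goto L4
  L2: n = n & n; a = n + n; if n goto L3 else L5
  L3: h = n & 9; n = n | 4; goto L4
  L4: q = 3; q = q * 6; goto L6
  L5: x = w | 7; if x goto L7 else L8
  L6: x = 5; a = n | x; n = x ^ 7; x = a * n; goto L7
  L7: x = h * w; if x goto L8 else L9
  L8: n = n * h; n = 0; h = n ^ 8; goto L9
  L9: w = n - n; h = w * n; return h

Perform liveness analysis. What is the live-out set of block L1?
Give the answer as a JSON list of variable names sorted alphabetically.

def/use:
  L0: {a,h,n,w} / ∅
  L1: {h,w} / ∅
  L2: {a,n} / {n}
  L3: {h,n} / {n}
  L4: {q} / ∅
  L5: {x} / {w}
  L6: {a,n,x} / {n}
  L7: {x} / {h,w}
  L8: {h,n} / {h,n}
  L9: {h,w} / {n}

Liveness:
  live L0: ∅→{h,n,w}
  live L1: {n}→{h,n,w}
  live L2: {h,n,w}→{h,n,w}
  live L3: {n,w}→{h,n,w}
  live L4: {h,n,w}→{h,n,w}
  live L5: {h,n,w}→{h,n,w}
  live L6: {h,n,w}→{h,n,w}
  live L7: {h,n,w}→{h,n}
  live L8: {h,n}→{n}
  live L9: {n}→∅

live-out(L1) = ["h", "n", "w"]

Answer: ["h", "n", "w"]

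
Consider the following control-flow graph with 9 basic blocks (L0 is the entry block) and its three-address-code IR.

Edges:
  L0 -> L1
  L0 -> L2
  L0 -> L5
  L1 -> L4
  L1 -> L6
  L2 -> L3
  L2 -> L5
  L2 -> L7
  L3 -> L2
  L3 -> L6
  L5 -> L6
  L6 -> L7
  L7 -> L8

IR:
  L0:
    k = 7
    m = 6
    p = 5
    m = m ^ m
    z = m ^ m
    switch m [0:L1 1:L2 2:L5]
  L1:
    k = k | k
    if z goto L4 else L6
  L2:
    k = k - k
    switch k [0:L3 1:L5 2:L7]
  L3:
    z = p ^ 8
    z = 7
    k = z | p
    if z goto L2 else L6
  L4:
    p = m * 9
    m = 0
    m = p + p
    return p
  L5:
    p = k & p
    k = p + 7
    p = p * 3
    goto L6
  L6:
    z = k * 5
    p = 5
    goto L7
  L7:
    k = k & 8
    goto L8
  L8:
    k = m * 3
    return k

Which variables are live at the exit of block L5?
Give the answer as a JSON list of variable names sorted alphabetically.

Answer: ["k", "m"]

Working:
def/use:
  L0: {k,m,p,z} / ∅
  L1: {k} / {k,z}
  L2: {k} / {k}
  L3: {k,z} / {p}
  L4: {m,p} / {m}
  L5: {k,p} / {k,p}
  L6: {p,z} / {k}
  L7: {k} / {k}
  L8: {k} / {m}

Liveness:
  live L0: ∅→{k,m,p,z}
  live L1: {k,m,z}→{k,m}
  live L2: {k,m,p}→{k,m,p}
  live L3: {m,p}→{k,m,p}
  live L4: {m}→∅
  live L5: {k,m,p}→{k,m}
  live L6: {k,m}→{k,m}
  live L7: {k,m}→{m}
  live L8: {m}→∅

live-out(L5) = ["k", "m"]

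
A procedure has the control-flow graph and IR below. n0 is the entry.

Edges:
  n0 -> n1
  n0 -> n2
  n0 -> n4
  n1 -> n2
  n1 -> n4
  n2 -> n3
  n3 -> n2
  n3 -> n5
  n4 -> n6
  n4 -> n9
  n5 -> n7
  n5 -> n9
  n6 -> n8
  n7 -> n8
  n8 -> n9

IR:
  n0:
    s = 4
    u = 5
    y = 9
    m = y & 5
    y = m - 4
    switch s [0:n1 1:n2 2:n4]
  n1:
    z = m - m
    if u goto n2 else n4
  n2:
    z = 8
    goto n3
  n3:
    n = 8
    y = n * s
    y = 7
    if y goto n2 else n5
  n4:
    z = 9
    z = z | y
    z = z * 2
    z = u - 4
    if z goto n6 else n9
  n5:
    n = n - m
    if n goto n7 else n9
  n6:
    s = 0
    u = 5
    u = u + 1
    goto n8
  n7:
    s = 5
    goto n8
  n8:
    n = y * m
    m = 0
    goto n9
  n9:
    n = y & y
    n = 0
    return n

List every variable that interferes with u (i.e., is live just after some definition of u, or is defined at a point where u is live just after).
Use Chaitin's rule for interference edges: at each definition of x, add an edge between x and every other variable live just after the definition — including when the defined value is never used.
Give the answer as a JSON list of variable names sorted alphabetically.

Block summaries:
  n0: def={m,s,u,y} ue=∅
  n1: def={z} ue={m,u}
  n2: def={z} ue=∅
  n3: def={n,y} ue={s}
  n4: def={z} ue={u,y}
  n5: def={n} ue={m,n}
  n6: def={s,u} ue=∅
  n7: def={s} ue=∅
  n8: def={m,n} ue={m,y}
  n9: def={n} ue={y}

Live sets:
  n0: in=∅ out={m,s,u,y}
  n1: in={m,s,u,y} out={m,s,u,y}
  n2: in={m,s} out={m,s}
  n3: in={m,s} out={m,n,s,y}
  n4: in={m,u,y} out={m,y}
  n5: in={m,n,y} out={m,y}
  n6: in={m,y} out={m,y}
  n7: in={m,y} out={m,y}
  n8: in={m,y} out={y}
  n9: in={y} out=∅

Conflict graph:
  m: {n,s,u,y,z}
  n: {m,s,y}
  s: {m,n,u,y,z}
  u: {m,s,y,z}
  y: {m,n,s,u,z}
  z: {m,s,u,y}

N(u) = ["m", "s", "y", "z"]

Answer: ["m", "s", "y", "z"]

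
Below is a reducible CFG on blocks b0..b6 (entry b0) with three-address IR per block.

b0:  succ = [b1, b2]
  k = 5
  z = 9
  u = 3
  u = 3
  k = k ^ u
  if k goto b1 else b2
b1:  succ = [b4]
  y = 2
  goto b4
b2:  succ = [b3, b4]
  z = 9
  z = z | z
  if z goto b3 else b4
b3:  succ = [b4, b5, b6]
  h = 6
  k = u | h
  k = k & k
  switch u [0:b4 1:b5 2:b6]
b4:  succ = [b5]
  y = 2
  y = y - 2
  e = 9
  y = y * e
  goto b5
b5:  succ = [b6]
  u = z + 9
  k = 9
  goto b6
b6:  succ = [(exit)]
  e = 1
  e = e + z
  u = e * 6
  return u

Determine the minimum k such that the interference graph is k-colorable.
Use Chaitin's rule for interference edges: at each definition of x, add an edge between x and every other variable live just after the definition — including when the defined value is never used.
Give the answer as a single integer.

Per-block:
  b0: def={k,u,z} ue=∅
  b1: def={y} ue=∅
  b2: def={z} ue=∅
  b3: def={h,k} ue={u}
  b4: def={e,y} ue=∅
  b5: def={k,u} ue={z}
  b6: def={e,u} ue={z}

Backward fixpoint:
  live b0: ∅→{u,z}
  live b1: {z}→{z}
  live b2: {u}→{u,z}
  live b3: {u,z}→{z}
  live b4: {z}→{z}
  live b5: {z}→{z}
  live b6: {z}→∅

Interference:
  e↔{y,z}
  h↔{u,z}
  k↔{u,z}
  u↔{h,k,z}
  y↔{e,z}
  z↔{e,h,k,u,y}

Colouring:
  clique {e,y,z} ⇒ need ≥ 3
  3-colouring: R0={z}  R1={e,u}  R2={h,k,y}
  χ = 3

Answer: 3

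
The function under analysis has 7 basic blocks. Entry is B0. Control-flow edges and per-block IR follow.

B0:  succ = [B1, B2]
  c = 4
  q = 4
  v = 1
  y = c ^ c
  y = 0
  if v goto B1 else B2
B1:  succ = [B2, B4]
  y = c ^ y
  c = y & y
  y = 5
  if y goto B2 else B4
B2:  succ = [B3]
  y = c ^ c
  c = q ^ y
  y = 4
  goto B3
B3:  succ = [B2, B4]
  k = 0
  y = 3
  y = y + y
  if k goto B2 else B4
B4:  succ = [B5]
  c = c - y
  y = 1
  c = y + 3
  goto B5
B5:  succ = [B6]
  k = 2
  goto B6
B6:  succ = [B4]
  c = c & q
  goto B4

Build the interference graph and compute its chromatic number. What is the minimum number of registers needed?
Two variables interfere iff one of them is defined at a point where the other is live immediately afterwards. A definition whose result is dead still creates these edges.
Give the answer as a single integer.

Answer: 4

Analysis:
def/use:
  B0: {c,q,v,y} / ∅
  B1: {c,y} / {c,y}
  B2: {c,y} / {c,q}
  B3: {k,y} / ∅
  B4: {c,y} / {c,y}
  B5: {k} / ∅
  B6: {c} / {c,q}

Liveness:
  live B0: ∅→{c,q,y}
  live B1: {c,q,y}→{c,q,y}
  live B2: {c,q}→{c,q}
  live B3: {c,q}→{c,q,y}
  live B4: {c,q,y}→{c,q,y}
  live B5: {c,q,y}→{c,q,y}
  live B6: {c,q,y}→{c,q,y}

Interfere edges:
  c — {k,q,v,y}
  k — {c,q,y}
  q — {c,k,v,y}
  v — {c,q,y}
  y — {c,k,q,v}

Registers:
  lower bound: {c,k,q,y} mutually conflict ⇒ χ ≥ 4
  4-colouring: c0={c}  c1={q}  c2={y}  c3={k,v}
  χ = 4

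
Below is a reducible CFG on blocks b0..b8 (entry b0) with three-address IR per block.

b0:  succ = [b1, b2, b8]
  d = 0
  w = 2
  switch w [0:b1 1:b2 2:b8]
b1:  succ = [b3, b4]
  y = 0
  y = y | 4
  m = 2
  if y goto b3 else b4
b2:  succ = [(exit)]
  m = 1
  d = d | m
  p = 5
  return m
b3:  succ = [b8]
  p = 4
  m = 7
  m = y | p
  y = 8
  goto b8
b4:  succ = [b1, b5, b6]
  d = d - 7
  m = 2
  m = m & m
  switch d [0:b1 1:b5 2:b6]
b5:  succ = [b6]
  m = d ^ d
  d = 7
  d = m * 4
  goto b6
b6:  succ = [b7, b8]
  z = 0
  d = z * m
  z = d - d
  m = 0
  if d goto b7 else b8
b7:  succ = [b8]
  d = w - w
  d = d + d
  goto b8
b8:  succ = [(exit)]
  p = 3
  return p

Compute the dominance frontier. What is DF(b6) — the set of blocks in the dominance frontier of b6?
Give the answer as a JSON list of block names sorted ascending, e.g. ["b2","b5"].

idom tree: b1←b0 b2←b0 b3←b1 b4←b1 b5←b4 b6←b4 b7←b6 b8←b0
Dom at joins:
  b1: preds {b0,b4}: {b0} ∩ {b0,b1,b4} = {b0}; idom=b0
  b6: preds {b4,b5}: {b0,b1,b4} ∩ {b0,b1,b4,b5} = {b0,b1,b4}; idom=b4
  b8: preds {b0,b3,b6,b7}: {b0} ∩ {b0,b1,b3} ∩ {b0,b1,b4,b6} ∩ {b0,b1,b4,b6,b7} = {b0}; idom=b0

DF walk-up:
  join b1 pred b0: · stop@b0
  join b1 pred b4: b4→b1 stop@b0
  join b6 pred b4: · stop@b4
  join b6 pred b5: b5 stop@b4
  join b8 pred b0: · stop@b0
  join b8 pred b3: b3→b1 stop@b0
  join b8 pred b6: b6→b4→b1 stop@b0
  join b8 pred b7: b7→b6→b4→b1 stop@b0
  b0 → ∅
  b1 → {b1,b8}
  b2 → ∅
  b3 → {b8}
  b4 → {b1,b8}
  b5 → {b6}
  b6 → {b8}
  b7 → {b8}
  b8 → ∅

DF(b6) = ["b8"]

Answer: ["b8"]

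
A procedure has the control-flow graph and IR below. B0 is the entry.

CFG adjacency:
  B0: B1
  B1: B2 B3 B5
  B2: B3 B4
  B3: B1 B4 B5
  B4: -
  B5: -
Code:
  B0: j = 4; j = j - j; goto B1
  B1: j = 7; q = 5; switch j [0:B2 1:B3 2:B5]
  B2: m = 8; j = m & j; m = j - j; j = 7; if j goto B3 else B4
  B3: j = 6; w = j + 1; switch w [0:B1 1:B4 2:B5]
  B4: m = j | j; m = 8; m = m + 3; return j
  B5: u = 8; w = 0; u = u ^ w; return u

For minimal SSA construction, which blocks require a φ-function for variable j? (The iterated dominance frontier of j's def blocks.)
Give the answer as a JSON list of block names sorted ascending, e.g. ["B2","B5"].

Answer: ["B1", "B3", "B4", "B5"]

Analysis:
idom tree: B1←B0 B2←B1 B3←B1 B4←B1 B5←B1
Dom at joins:
  B1: preds {B0,B3}: {B0} ∩ {B0,B1,B3} = {B0}; idom=B0
  B3: preds {B1,B2}: {B0,B1} ∩ {B0,B1,B2} = {B0,B1}; idom=B1
  B4: preds {B2,B3}: {B0,B1,B2} ∩ {B0,B1,B3} = {B0,B1}; idom=B1
  B5: preds {B1,B3}: {B0,B1} ∩ {B0,B1,B3} = {B0,B1}; idom=B1

Frontier:
  B1←B0: walk · to B0
  B1←B3: walk B3→B1 to B0
  B3←B1: walk · to B1
  B3←B2: walk B2 to B1
  B4←B2: walk B2 to B1
  B4←B3: walk B3 to B1
  B5←B1: walk · to B1
  B5←B3: walk B3 to B1
  B0: DF=∅
  B1: DF={B1}
  B2: DF={B3,B4}
  B3: DF={B1,B4,B5}
  B4: DF=∅
  B5: DF=∅

φ for j: defs {B0,B1,B2,B3}
  DF⁺ = {B1,B3,B4,B5}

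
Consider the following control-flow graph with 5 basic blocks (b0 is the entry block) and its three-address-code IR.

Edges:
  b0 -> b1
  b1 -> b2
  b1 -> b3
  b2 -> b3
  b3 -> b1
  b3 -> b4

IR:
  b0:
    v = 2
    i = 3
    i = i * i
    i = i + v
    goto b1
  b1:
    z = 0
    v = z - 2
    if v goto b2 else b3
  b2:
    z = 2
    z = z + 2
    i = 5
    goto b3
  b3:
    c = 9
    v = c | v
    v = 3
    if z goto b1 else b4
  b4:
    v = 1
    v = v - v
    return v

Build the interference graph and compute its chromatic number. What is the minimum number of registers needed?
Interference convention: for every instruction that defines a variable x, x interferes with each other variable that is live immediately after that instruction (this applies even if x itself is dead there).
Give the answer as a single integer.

Answer: 3

Derivation:
def/use:
  b0 def {i,v} use ∅
  b1 def {v,z} use ∅
  b2 def {i,z} use ∅
  b3 def {c,v} use {v,z}
  b4 def {v} use ∅

Backward fixpoint:
  live b0: ∅→∅
  live b1: ∅→{v,z}
  live b2: {v}→{v,z}
  live b3: {v,z}→∅
  live b4: ∅→∅

Interference:
  c: {v,z}
  i: {v,z}
  v: {c,i,z}
  z: {c,i,v}

Chromatic number:
  lower bound: {c,v,z} mutually conflict ⇒ χ ≥ 3
  3-colouring: r0={v}  r1={z}  r2={c,i}
  χ = 3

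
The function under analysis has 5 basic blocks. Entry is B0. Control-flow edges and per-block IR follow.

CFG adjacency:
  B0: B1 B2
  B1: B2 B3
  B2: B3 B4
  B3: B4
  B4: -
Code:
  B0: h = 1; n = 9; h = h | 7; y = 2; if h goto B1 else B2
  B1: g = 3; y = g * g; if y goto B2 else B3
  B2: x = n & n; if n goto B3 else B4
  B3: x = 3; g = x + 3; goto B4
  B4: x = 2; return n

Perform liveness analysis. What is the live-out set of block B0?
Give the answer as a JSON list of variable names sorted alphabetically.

Block summaries:
  B0: {h,n,y} / ∅
  B1: {g,y} / ∅
  B2: {x} / {n}
  B3: {g,x} / ∅
  B4: {x} / {n}

Liveness:
  B0: in=∅ out={n}
  B1: in={n} out={n}
  B2: in={n} out={n}
  B3: in={n} out={n}
  B4: in={n} out=∅

live-out(B0) = ["n"]

Answer: ["n"]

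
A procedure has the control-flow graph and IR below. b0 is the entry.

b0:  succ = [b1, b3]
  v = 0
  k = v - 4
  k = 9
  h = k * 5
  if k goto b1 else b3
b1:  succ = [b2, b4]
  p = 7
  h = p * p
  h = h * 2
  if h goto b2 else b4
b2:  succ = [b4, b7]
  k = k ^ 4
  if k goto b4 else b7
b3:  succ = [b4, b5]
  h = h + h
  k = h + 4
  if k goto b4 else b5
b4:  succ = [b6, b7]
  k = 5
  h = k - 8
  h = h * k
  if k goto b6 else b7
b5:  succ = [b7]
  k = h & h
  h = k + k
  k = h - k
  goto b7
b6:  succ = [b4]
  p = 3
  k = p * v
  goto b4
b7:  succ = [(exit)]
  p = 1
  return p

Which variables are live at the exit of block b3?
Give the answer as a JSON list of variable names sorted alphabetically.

def/use:
  b0: {h,k,v} / ∅
  b1: {h,p} / ∅
  b2: {k} / {k}
  b3: {h,k} / {h}
  b4: {h,k} / ∅
  b5: {h,k} / {h}
  b6: {k,p} / {v}
  b7: {p} / ∅

Backward fixpoint:
  b0 li=∅ lo={h,k,v}
  b1 li={k,v} lo={k,v}
  b2 li={k,v} lo={v}
  b3 li={h,v} lo={h,v}
  b4 li={v} lo={v}
  b5 li={h} lo=∅
  b6 li={v} lo={v}
  b7 li=∅ lo=∅

live-out(b3) = ["h", "v"]

Answer: ["h", "v"]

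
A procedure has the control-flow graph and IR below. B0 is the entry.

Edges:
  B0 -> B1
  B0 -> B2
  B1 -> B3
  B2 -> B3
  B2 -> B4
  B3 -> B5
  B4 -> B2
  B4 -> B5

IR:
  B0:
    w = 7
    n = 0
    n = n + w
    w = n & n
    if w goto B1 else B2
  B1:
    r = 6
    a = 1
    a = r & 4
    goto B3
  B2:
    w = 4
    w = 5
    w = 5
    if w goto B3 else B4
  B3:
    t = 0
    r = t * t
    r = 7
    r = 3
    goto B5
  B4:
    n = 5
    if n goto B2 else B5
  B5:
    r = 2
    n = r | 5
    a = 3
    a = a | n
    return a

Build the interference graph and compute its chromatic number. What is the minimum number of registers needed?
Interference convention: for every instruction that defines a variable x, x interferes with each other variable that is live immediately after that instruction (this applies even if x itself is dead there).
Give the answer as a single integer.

Answer: 2

Analysis:
Per-block:
  B0 def {n,w} use ∅
  B1 def {a,r} use ∅
  B2 def {w} use ∅
  B3 def {r,t} use ∅
  B4 def {n} use ∅
  B5 def {a,n,r} use ∅

Liveness:
  live B0: ∅→∅
  live B1: ∅→∅
  live B2: ∅→∅
  live B3: ∅→∅
  live B4: ∅→∅
  live B5: ∅→∅

Conflict graph:
  a — {n,r}
  n — {a,w}
  r — {a}
  t — ∅
  w — {n}

Registers:
  clique {a,n} ⇒ need ≥ 2
  2-colouring: R0={a,t,w}  R1={n,r}
  χ = 2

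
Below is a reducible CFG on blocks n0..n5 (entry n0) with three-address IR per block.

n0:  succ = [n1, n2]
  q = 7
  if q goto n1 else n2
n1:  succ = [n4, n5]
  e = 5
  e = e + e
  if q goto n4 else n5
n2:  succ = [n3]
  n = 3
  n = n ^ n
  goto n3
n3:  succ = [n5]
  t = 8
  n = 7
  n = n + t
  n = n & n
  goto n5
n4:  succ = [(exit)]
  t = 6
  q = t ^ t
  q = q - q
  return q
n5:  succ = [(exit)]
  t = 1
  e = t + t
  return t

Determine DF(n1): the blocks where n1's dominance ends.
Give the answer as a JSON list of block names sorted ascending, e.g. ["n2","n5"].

idom tree: n1←n0 n2←n0 n3←n2 n4←n1 n5←n0
Dom at joins:
  n5: preds {n1,n3}: {n0,n1} ∩ {n0,n2,n3} = {n0}; idom=n0

DF walk-up:
  join n5 pred n1: n1 stop@n0
  join n5 pred n3: n3→n2 stop@n0
  DF(n0)=∅
  DF(n1)={n5}
  DF(n2)={n5}
  DF(n3)={n5}
  DF(n4)=∅
  DF(n5)=∅

DF(n1) = ["n5"]

Answer: ["n5"]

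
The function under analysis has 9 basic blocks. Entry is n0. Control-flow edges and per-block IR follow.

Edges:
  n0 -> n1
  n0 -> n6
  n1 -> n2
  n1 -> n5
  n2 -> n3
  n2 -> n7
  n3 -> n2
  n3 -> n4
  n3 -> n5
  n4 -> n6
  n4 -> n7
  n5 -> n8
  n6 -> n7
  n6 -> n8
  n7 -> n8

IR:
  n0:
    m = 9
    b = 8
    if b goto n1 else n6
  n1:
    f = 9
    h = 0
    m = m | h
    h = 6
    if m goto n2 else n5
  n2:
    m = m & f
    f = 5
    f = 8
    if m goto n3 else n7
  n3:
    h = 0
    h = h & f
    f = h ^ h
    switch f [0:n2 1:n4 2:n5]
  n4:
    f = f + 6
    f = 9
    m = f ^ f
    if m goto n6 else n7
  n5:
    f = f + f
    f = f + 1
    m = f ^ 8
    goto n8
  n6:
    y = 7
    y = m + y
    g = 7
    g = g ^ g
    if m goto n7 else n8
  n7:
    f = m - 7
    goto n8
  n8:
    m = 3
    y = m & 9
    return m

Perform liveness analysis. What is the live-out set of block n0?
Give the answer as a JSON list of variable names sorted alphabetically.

Answer: ["m"]

Derivation:
Per-block:
  n0: def={b,m} ue=∅
  n1: def={f,h,m} ue={m}
  n2: def={f,m} ue={f,m}
  n3: def={f,h} ue={f}
  n4: def={f,m} ue={f}
  n5: def={f,m} ue={f}
  n6: def={g,y} ue={m}
  n7: def={f} ue={m}
  n8: def={m,y} ue=∅

Backward fixpoint:
  n0 li=∅ lo={m}
  n1 li={m} lo={f,m}
  n2 li={f,m} lo={f,m}
  n3 li={f,m} lo={f,m}
  n4 li={f} lo={m}
  n5 li={f} lo=∅
  n6 li={m} lo={m}
  n7 li={m} lo=∅
  n8 li=∅ lo=∅

live-out(n0) = ["m"]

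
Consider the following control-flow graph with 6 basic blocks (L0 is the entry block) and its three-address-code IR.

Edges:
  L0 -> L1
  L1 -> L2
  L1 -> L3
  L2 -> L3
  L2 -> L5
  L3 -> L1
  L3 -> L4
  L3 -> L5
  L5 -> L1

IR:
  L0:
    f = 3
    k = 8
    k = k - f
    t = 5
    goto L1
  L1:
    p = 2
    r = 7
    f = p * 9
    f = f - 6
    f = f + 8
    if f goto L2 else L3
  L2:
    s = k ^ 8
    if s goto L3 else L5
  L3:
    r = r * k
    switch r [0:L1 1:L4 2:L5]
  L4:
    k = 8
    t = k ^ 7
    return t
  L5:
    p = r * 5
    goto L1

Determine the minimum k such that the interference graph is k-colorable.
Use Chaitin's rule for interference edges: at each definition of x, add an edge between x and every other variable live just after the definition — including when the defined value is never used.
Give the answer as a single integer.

def/use:
  L0: {f,k,t} / ∅
  L1: {f,p,r} / ∅
  L2: {s} / {k}
  L3: {r} / {k,r}
  L4: {k,t} / ∅
  L5: {p} / {r}

Live sets:
  L0 li=∅ lo={k}
  L1 li={k} lo={k,r}
  L2 li={k,r} lo={k,r}
  L3 li={k,r} lo={k,r}
  L4 li=∅ lo=∅
  L5 li={k,r} lo={k}

Interference:
  f↔{k,r}
  k↔{f,p,r,s,t}
  p↔{k,r}
  r↔{f,k,p,s}
  s↔{k,r}
  t↔{k}

Registers:
  clique {f,k,r} ⇒ need ≥ 3
  assign f→r2 k→r0 p→r2 r→r1 s→r2 t→r1 — no edge inside a register ⇒ χ ≤ 3
  χ = 3

Answer: 3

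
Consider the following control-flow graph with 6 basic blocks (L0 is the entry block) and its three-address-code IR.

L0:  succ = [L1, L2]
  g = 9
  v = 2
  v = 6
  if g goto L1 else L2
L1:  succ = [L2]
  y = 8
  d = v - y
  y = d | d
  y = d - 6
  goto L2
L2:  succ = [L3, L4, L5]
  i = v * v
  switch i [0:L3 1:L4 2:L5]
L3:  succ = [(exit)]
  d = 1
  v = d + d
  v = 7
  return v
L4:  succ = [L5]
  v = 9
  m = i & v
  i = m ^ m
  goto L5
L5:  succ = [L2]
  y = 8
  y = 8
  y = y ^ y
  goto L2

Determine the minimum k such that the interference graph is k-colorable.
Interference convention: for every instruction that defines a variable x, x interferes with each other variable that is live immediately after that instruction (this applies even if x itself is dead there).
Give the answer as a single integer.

Per-block:
  L0: {g,v} / ∅
  L1: {d,y} / {v}
  L2: {i} / {v}
  L3: {d,v} / ∅
  L4: {i,m,v} / {i}
  L5: {y} / ∅

Liveness:
  live L0: ∅→{v}
  live L1: {v}→{v}
  live L2: {v}→{i,v}
  live L3: ∅→∅
  live L4: {i}→{v}
  live L5: {v}→{v}

Interfere edges:
  d: {v,y}
  g: {v}
  i: {v}
  m: {v}
  v: {d,g,i,m,y}
  y: {d,v}

Chromatic number:
  lower bound: {d,v,y} mutually conflict ⇒ χ ≥ 3
  3-colouring: r0={v}  r1={d,g,i,m}  r2={y}
  χ = 3

Answer: 3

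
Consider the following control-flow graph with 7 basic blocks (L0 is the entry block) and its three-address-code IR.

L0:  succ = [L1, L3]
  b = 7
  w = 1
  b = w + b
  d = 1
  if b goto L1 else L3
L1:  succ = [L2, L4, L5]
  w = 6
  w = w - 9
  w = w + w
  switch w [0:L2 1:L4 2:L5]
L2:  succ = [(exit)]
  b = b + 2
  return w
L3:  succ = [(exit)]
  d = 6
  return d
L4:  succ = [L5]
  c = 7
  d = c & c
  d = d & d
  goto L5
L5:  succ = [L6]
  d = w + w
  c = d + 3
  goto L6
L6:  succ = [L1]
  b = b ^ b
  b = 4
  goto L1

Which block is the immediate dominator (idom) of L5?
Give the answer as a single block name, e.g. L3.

idom tree: L1←L0 L2←L1 L3←L0 L4←L1 L5←L1 L6←L5
Join-block Dom:
  L1: preds {L0,L6}: {L0} ∩ {L0,L1,L5,L6} = {L0}; idom=L0
  L5: preds {L1,L4}: {L0,L1} ∩ {L0,L1,L4} = {L0,L1}; idom=L1

idom(L5) = L1

Answer: L1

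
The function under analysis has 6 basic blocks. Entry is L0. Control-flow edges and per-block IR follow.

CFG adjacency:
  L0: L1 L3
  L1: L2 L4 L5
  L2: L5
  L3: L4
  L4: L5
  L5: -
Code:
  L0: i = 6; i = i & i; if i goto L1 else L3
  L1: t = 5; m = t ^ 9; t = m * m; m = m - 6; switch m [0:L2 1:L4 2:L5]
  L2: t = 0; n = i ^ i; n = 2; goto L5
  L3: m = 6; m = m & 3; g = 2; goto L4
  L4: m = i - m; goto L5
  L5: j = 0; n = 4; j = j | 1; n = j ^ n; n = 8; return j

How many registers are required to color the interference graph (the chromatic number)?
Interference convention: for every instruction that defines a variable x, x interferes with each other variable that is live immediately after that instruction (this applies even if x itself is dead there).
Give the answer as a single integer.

def/use:
  L0: {i} / ∅
  L1: {m,t} / ∅
  L2: {n,t} / {i}
  L3: {g,m} / ∅
  L4: {m} / {i,m}
  L5: {j,n} / ∅

Live sets:
  live L0: ∅→{i}
  live L1: {i}→{i,m}
  live L2: {i}→∅
  live L3: {i}→{i,m}
  live L4: {i,m}→∅
  live L5: ∅→∅

Interference:
  g: {i,m}
  i: {g,m,t}
  j: {n}
  m: {g,i,t}
  n: {j}
  t: {i,m}

Registers:
  clique {g,i,m} ⇒ need ≥ 3
  assign g→c2 i→c0 j→c0 m→c1 n→c1 t→c2 — no edge inside a register ⇒ χ ≤ 3
  χ = 3

Answer: 3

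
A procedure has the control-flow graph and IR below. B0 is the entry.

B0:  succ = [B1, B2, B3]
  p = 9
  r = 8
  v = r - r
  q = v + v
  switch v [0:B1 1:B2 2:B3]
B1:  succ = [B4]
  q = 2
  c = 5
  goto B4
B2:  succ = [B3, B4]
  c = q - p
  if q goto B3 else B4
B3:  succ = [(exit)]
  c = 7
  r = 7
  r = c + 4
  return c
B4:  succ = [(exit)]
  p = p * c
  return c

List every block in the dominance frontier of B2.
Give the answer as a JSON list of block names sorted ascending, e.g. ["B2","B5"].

Answer: ["B3", "B4"]

Derivation:
idom tree: B1←B0 B2←B0 B3←B0 B4←B0
Join-block Dom:
  B3: preds {B0,B2}: {B0} ∩ {B0,B2} = {B0}; idom=B0
  B4: preds {B1,B2}: {B0,B1} ∩ {B0,B2} = {B0}; idom=B0

DF walk-up:
  B3←B0: walk · to B0
  B3←B2: walk B2 to B0
  B4←B1: walk B1 to B0
  B4←B2: walk B2 to B0
  B0 → ∅
  B1 → {B4}
  B2 → {B3,B4}
  B3 → ∅
  B4 → ∅

DF(B2) = ["B3", "B4"]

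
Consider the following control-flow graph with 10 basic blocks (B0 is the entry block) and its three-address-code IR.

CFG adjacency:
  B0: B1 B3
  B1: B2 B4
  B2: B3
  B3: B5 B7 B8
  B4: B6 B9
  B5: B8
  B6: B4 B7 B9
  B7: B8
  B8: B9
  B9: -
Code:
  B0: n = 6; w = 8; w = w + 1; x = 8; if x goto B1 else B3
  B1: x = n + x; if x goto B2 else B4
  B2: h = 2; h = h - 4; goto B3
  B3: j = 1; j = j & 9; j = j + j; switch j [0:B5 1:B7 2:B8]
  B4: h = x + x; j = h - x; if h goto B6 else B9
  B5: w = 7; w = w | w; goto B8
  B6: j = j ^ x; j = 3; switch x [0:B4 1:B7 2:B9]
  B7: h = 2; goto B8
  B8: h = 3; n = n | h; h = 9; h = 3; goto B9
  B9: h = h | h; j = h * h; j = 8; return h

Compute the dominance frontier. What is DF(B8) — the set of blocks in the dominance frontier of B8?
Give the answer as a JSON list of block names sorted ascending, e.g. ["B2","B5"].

Answer: ["B9"]

Working:
idom tree: B1←B0 B2←B1 B3←B0 B4←B1 B5←B3 B6←B4 B7←B0 B8←B0 B9←B0
Dom∩ at merges:
  B3: preds {B0,B2}: {B0} ∩ {B0,B1,B2} = {B0}; idom=B0
  B4: preds {B1,B6}: {B0,B1} ∩ {B0,B1,B4,B6} = {B0,B1}; idom=B1
  B7: preds {B3,B6}: {B0,B3} ∩ {B0,B1,B4,B6} = {B0}; idom=B0
  B8: preds {B3,B5,B7}: {B0,B3} ∩ {B0,B3,B5} ∩ {B0,B7} = {B0}; idom=B0
  B9: preds {B4,B6,B8}: {B0,B1,B4} ∩ {B0,B1,B4,B6} ∩ {B0,B8} = {B0}; idom=B0

DF derivation:
  B3←B0: walk · to B0
  B3←B2: walk B2→B1 to B0
  B4←B1: walk · to B1
  B4←B6: walk B6→B4 to B1
  B7←B3: walk B3 to B0
  B7←B6: walk B6→B4→B1 to B0
  B8←B3: walk B3 to B0
  B8←B5: walk B5→B3 to B0
  B8←B7: walk B7 to B0
  B9←B4: walk B4→B1 to B0
  B9←B6: walk B6→B4→B1 to B0
  B9←B8: walk B8 to B0
  DF(B0)=∅
  DF(B1)={B3,B7,B9}
  DF(B2)={B3}
  DF(B3)={B7,B8}
  DF(B4)={B4,B7,B9}
  DF(B5)={B8}
  DF(B6)={B4,B7,B9}
  DF(B7)={B8}
  DF(B8)={B9}
  DF(B9)=∅

DF(B8) = ["B9"]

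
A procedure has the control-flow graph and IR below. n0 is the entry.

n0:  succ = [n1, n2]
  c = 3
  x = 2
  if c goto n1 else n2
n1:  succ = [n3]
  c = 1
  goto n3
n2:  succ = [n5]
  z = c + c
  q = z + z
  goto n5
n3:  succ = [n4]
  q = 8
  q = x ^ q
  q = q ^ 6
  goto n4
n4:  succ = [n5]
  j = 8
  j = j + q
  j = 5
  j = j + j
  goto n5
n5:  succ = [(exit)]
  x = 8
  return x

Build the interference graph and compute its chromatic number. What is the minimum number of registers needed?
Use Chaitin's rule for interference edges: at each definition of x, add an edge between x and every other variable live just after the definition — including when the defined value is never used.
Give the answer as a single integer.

Answer: 2

Derivation:
Block summaries:
  n0: {c,x} / ∅
  n1: {c} / ∅
  n2: {q,z} / {c}
  n3: {q} / {x}
  n4: {j} / {q}
  n5: {x} / ∅

Live sets:
  live n0: ∅→{c,x}
  live n1: {x}→{x}
  live n2: {c}→∅
  live n3: {x}→{q}
  live n4: {q}→∅
  live n5: ∅→∅

Interfere edges:
  c — {x}
  j — {q}
  q — {j,x}
  x — {c,q}
  z — ∅

Registers:
  {c,x} pairwise interfere (2-clique) ⇒ χ ≥ 2
  assign c→c0 j→c1 q→c0 x→c1 z→c0 — no edge inside a register ⇒ χ ≤ 2
  χ = 2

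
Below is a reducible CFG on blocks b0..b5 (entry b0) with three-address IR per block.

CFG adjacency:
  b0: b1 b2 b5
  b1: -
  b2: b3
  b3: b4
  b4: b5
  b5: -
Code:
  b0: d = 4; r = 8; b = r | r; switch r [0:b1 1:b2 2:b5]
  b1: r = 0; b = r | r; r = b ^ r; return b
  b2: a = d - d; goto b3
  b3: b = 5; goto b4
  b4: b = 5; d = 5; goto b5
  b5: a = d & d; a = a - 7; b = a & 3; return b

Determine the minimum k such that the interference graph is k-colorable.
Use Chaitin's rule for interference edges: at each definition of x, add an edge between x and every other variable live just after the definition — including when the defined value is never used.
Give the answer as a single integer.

Answer: 3

Analysis:
def/use:
  b0 def {b,d,r} use ∅
  b1 def {b,r} use ∅
  b2 def {a} use {d}
  b3 def {b} use ∅
  b4 def {b,d} use ∅
  b5 def {a,b} use {d}

Live sets:
  b0 li=∅ lo={d}
  b1 li=∅ lo=∅
  b2 li={d} lo=∅
  b3 li=∅ lo=∅
  b4 li=∅ lo={d}
  b5 li={d} lo=∅

Interference:
  a↔∅
  b↔{d,r}
  d↔{b,r}
  r↔{b,d}

Chromatic number:
  clique {b,d,r} ⇒ need ≥ 3
  assign a→c0 b→c0 d→c1 r→c2 — no edge inside a register ⇒ χ ≤ 3
  χ = 3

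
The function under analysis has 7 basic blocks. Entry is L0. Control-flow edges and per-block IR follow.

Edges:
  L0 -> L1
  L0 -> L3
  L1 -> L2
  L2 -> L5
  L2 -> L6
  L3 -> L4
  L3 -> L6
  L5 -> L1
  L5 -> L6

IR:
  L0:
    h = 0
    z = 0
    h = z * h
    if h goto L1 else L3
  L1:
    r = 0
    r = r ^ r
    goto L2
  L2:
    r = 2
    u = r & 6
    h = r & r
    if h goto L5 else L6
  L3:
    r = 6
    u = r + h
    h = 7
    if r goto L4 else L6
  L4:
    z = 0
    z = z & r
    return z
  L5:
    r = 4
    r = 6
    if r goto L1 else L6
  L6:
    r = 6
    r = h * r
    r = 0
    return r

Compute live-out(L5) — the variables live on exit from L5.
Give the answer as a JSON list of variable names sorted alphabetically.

Answer: ["h"]

Derivation:
Block summaries:
  L0 def {h,z} use ∅
  L1 def {r} use ∅
  L2 def {h,r,u} use ∅
  L3 def {h,r,u} use {h}
  L4 def {z} use {r}
  L5 def {r} use ∅
  L6 def {r} use {h}

Backward fixpoint:
  L0: in=∅ out={h}
  L1: in=∅ out=∅
  L2: in=∅ out={h}
  L3: in={h} out={h,r}
  L4: in={r} out=∅
  L5: in={h} out={h}
  L6: in={h} out=∅

live-out(L5) = ["h"]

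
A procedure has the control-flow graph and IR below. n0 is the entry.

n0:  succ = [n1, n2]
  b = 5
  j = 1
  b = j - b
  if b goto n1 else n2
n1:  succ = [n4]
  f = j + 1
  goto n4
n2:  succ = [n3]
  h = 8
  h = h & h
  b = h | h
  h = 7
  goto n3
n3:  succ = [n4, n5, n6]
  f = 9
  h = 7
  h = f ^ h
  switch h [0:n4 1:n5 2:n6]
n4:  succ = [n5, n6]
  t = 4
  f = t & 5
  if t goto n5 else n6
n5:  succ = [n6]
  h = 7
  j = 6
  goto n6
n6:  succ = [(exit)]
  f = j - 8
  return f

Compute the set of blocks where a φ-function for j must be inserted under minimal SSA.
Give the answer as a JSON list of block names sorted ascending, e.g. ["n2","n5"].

Answer: ["n6"]

Working:
idom tree: n1←n0 n2←n0 n3←n2 n4←n0 n5←n0 n6←n0
Dom∩ at merges:
  n4: preds {n1,n3}: {n0,n1} ∩ {n0,n2,n3} = {n0}; idom=n0
  n5: preds {n3,n4}: {n0,n2,n3} ∩ {n0,n4} = {n0}; idom=n0
  n6: preds {n3,n4,n5}: {n0,n2,n3} ∩ {n0,n4} ∩ {n0,n5} = {n0}; idom=n0

Frontier:
  n4←n1: walk n1 to n0
  n4←n3: walk n3→n2 to n0
  n5←n3: walk n3→n2 to n0
  n5←n4: walk n4 to n0
  n6←n3: walk n3→n2 to n0
  n6←n4: walk n4 to n0
  n6←n5: walk n5 to n0
  n0: DF=∅
  n1: DF={n4}
  n2: DF={n4,n5,n6}
  n3: DF={n4,n5,n6}
  n4: DF={n5,n6}
  n5: DF={n6}
  n6: DF=∅

φ for j: defs {n0,n5}
  DF⁺ = {n6}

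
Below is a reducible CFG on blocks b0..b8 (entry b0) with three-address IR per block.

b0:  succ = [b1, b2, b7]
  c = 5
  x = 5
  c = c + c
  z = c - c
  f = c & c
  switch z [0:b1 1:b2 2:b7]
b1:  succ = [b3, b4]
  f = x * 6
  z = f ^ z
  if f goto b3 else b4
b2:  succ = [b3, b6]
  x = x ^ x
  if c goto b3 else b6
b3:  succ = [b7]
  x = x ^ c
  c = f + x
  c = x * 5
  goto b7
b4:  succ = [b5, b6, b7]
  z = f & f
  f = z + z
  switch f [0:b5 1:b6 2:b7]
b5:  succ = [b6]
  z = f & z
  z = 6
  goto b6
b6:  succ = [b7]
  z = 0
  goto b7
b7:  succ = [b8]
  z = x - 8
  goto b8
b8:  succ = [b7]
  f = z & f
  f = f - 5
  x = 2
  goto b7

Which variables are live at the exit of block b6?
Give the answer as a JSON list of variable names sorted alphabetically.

Block summaries:
  b0: def={c,f,x,z} ue=∅
  b1: def={f,z} ue={x,z}
  b2: def={x} ue={c,x}
  b3: def={c,x} ue={c,f,x}
  b4: def={f,z} ue={f}
  b5: def={z} ue={f,z}
  b6: def={z} ue=∅
  b7: def={z} ue={x}
  b8: def={f,x} ue={f,z}

Liveness:
  b0 li=∅ lo={c,f,x,z}
  b1 li={c,x,z} lo={c,f,x}
  b2 li={c,f,x} lo={c,f,x}
  b3 li={c,f,x} lo={f,x}
  b4 li={f,x} lo={f,x,z}
  b5 li={f,x,z} lo={f,x}
  b6 li={f,x} lo={f,x}
  b7 li={f,x} lo={f,z}
  b8 li={f,z} lo={f,x}

live-out(b6) = ["f", "x"]

Answer: ["f", "x"]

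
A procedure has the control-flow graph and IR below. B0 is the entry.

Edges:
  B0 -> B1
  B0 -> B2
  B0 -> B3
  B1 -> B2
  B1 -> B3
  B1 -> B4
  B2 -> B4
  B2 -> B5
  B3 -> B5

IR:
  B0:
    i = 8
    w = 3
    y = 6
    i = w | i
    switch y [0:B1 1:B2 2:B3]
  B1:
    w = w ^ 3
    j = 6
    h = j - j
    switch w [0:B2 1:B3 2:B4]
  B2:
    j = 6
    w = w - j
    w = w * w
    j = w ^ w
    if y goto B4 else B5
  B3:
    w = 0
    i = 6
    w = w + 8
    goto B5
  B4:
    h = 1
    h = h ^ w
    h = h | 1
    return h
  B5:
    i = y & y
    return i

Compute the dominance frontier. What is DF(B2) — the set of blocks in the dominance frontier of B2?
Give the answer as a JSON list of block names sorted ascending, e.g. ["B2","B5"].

idom tree: B1←B0 B2←B0 B3←B0 B4←B0 B5←B0
Join-block Dom:
  B2: preds {B0,B1}: {B0} ∩ {B0,B1} = {B0}; idom=B0
  B3: preds {B0,B1}: {B0} ∩ {B0,B1} = {B0}; idom=B0
  B4: preds {B1,B2}: {B0,B1} ∩ {B0,B2} = {B0}; idom=B0
  B5: preds {B2,B3}: {B0,B2} ∩ {B0,B3} = {B0}; idom=B0

DF walk-up:
  join B2 pred B0: · stop@B0
  join B2 pred B1: B1 stop@B0
  join B3 pred B0: · stop@B0
  join B3 pred B1: B1 stop@B0
  join B4 pred B1: B1 stop@B0
  join B4 pred B2: B2 stop@B0
  join B5 pred B2: B2 stop@B0
  join B5 pred B3: B3 stop@B0
  B0: DF=∅
  B1: DF={B2,B3,B4}
  B2: DF={B4,B5}
  B3: DF={B5}
  B4: DF=∅
  B5: DF=∅

DF(B2) = ["B4", "B5"]

Answer: ["B4", "B5"]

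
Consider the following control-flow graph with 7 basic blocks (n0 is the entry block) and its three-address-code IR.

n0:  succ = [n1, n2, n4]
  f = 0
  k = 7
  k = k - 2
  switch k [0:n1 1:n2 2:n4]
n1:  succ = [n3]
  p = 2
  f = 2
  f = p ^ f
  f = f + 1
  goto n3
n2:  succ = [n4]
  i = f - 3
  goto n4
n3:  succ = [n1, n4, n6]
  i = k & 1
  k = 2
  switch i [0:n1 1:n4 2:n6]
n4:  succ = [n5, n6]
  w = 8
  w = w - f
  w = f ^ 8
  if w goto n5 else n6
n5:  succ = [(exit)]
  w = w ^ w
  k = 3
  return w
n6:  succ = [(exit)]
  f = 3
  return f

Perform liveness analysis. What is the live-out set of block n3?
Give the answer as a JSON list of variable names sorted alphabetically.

Answer: ["f", "k"]

Derivation:
Block summaries:
  n0: {f,k} / ∅
  n1: {f,p} / ∅
  n2: {i} / {f}
  n3: {i,k} / {k}
  n4: {w} / {f}
  n5: {k,w} / {w}
  n6: {f} / ∅

Liveness:
  live n0: ∅→{f,k}
  live n1: {k}→{f,k}
  live n2: {f}→{f}
  live n3: {f,k}→{f,k}
  live n4: {f}→{w}
  live n5: {w}→∅
  live n6: ∅→∅

live-out(n3) = ["f", "k"]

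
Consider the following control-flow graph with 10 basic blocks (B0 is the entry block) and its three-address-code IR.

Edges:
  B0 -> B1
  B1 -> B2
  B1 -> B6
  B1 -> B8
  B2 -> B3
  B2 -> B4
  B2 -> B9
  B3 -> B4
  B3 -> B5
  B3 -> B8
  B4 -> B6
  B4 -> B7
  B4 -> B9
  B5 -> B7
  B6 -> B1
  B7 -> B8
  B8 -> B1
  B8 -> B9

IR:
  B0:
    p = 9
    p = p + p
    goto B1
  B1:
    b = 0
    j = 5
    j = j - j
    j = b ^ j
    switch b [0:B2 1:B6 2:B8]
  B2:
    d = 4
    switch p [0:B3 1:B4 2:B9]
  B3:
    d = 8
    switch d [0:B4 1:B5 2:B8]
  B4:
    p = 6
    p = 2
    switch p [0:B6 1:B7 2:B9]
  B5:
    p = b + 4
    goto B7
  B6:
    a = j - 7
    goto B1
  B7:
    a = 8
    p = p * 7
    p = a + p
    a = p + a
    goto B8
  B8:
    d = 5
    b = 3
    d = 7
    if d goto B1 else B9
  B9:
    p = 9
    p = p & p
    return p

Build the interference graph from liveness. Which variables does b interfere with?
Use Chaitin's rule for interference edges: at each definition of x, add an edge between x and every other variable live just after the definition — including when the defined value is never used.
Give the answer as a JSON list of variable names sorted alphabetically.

Answer: ["d", "j", "p"]

Analysis:
def/use:
  B0: {p} / ∅
  B1: {b,j} / ∅
  B2: {d} / {p}
  B3: {d} / ∅
  B4: {p} / ∅
  B5: {p} / {b}
  B6: {a} / {j}
  B7: {a,p} / {p}
  B8: {b,d} / ∅
  B9: {p} / ∅

Backward fixpoint:
  B0: in=∅ out={p}
  B1: in={p} out={b,j,p}
  B2: in={b,j,p} out={b,j,p}
  B3: in={b,j,p} out={b,j,p}
  B4: in={j} out={j,p}
  B5: in={b} out={p}
  B6: in={j,p} out={p}
  B7: in={p} out={p}
  B8: in={p} out={p}
  B9: in=∅ out=∅

Interference:
  a: {p}
  b: {d,j,p}
  d: {b,j,p}
  j: {b,d,p}
  p: {a,b,d,j}

N(b) = ["d", "j", "p"]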